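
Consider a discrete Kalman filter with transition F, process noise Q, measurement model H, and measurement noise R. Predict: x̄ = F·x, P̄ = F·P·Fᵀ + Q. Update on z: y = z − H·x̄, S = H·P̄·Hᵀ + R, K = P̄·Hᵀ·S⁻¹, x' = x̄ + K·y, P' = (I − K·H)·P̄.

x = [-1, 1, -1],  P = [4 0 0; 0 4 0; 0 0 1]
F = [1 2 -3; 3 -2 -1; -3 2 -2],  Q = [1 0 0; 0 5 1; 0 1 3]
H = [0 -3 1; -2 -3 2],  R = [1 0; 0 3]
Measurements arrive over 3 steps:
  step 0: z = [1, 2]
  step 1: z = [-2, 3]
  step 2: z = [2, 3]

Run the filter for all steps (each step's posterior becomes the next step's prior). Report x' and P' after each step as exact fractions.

step 0: x̄ = F·x = [4, -4, 7]
step 0: P̄ = F·P·Fᵀ + Q = [30 -1 10; -1 58 -49; 10 -49 59]
step 0: y = z − H·x̄ = [-18, -16]
step 0: S = H·P̄·Hᵀ + R = [876 1055; 1055 1377]
step 0: K = P̄·Hᵀ·S⁻¹ = [56936/93227 -46127/93227; -22221/93227 -1255/93227; 25187/93227 -2710/93227]
step 0: x' = x̄ + K·y = [86092/93227, 47150/93227, 242583/93227]
step 0: P' = (I − K·H)·P̄ = [349943/93227 149211/93227 504569/93227; 149211/93227 113033/93227 316878/93227; 504569/93227 316878/93227 975821/93227]
step 1: x̄ = F·x = [-547357/93227, -78607/93227, -649142/93227]
step 1: P̄ = F·P·Fᵀ + Q = [3444585/93227 343826/93227 5023588/93227; 343826/93227 1493141/93227 -646169/93227; 5023588/93227 -646169/93227 9513856/93227]
step 1: y = z − H·x̄ = [226867/93227, 247430/93227]
step 1: S = H·P̄·Hᵀ + R = [26922366/93227 30297282/93227; 30297282/93227 37242950/93227]
step 1: K = P̄·Hᵀ·S⁻¹ = [225926863/227249172 -56938903/75749724; 25799879/454498344 -33272147/151499448; 256638253/227249172 -47383447/75749724]
step 1: x' = x̄ + K·y = [-1237798639/227249172, -585358235/454498344, -1335090589/227249172]
step 1: P' = (I − K·H)·P̄ = [1309173923/113624586 1424130613/227249172 2249159351/113624586; 1424130613/227249172 1781824457/454498344 2685636625/227249172; 2249159351/113624586 2685636625/227249172 2078387032/56812293]
step 2: x̄ = F·x = [727371631/75749724, -597649031/75749724, 161061635/6312477]
step 2: P̄ = F·P·Fᵀ + Q = [769726384/6312477 19108915/6312477 412270707/2104159; 19108915/6312477 90045568/6312477 -12116200/2104159; 412270707/2104159 -12116200/2104159 708054478/2104159]
step 2: y = z − H·x̄ = [-1191395755/25249908, -3976433899/75749724]
step 2: S = H·P̄·Hᵀ + R = [1052992541/2104159 1008967876/2104159; 1008967876/2104159 3175900027/6312477]
step 2: K = P̄·Hᵀ·S⁻¹ = [172959544420/137893816481 -126773639893/137893816481; 28521322272/137893816481 -43728067810/137893816481; 220281883270/137893816481 -128157299802/137893816481]
step 2: x' = x̄ + K·y = [-363902359761/275787632962, -1658759543813/1654725797772, -147945464343/137893816481]
step 2: P' = (I − K·H)·P̄ = [2106629991553/137893816481 1162339991529/137893816481 3659979519007/137893816481; 1162339991529/137893816481 712151045028/137893816481 2164974457356/137893816481; 3659979519007/137893816481 2164974457356/137893816481 6715205255338/137893816481]

step 0: x' = [86092/93227, 47150/93227, 242583/93227], P' = [349943/93227 149211/93227 504569/93227; 149211/93227 113033/93227 316878/93227; 504569/93227 316878/93227 975821/93227]
step 1: x' = [-1237798639/227249172, -585358235/454498344, -1335090589/227249172], P' = [1309173923/113624586 1424130613/227249172 2249159351/113624586; 1424130613/227249172 1781824457/454498344 2685636625/227249172; 2249159351/113624586 2685636625/227249172 2078387032/56812293]
step 2: x' = [-363902359761/275787632962, -1658759543813/1654725797772, -147945464343/137893816481], P' = [2106629991553/137893816481 1162339991529/137893816481 3659979519007/137893816481; 1162339991529/137893816481 712151045028/137893816481 2164974457356/137893816481; 3659979519007/137893816481 2164974457356/137893816481 6715205255338/137893816481]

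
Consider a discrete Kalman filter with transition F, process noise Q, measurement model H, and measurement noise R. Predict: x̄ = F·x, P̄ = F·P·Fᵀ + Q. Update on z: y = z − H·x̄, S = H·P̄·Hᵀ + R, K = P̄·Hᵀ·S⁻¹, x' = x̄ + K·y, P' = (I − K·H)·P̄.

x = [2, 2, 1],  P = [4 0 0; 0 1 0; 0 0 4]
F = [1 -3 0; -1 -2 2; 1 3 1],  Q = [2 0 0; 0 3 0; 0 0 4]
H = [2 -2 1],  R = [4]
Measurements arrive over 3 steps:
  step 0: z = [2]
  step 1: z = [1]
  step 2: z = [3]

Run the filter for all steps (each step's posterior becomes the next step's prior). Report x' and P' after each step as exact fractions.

step 0: x̄ = F·x = [-4, -4, 9]
step 0: P̄ = F·P·Fᵀ + Q = [15 2 -5; 2 27 -2; -5 -2 21]
step 0: y = z − H·x̄ = [-7]
step 0: S = H·P̄·Hᵀ + R = [165]
step 0: K = P̄·Hᵀ·S⁻¹ = [7/55; -52/165; 1/11]
step 0: x' = x̄ + K·y = [-269/55, -296/165, 92/11]
step 0: P' = (I − K·H)·P̄ = [678/55 474/55 -76/11; 474/55 1751/165 30/11; -76/11 30/11 216/11]
step 1: x̄ = F·x = [27/55, 4159/165, -21/11]
step 1: P̄ = F·P·Fᵀ + Q = [3197/55 1638/55 -1081/11; 1638/55 29141/165 -834/11; -1081/11 -834/11 2043/11]
step 1: y = z − H·x̄ = [8636/165]
step 1: S = H·P̄·Hᵀ + R = [132101/165]
step 1: K = P̄·Hᵀ·S⁻¹ = [-6861/132101; -60964/132101; 23235/132101]
step 1: x' = x̄ + K·y = [-294251/132101, 138927/132101, 963913/132101]
step 1: P' = (I − K·H)·P̄ = [7393378/132101 1399214/132101 -12015772/132101; 1399214/132101 805733/132101 -1430818/132101; -12015772/132101 -1430818/132101 21262848/132101]
step 2: x̄ = F·x = [-711032/132101, 1944223/132101, 1086443/132101]
step 2: P̄ = F·P·Fᵀ + Q = [6513893/132101 -16606402/132101 -7581537/132101; -16606402/132101 161170493/132101 5562806/132101; -7581537/132101 5562806/132101 12215059/132101]
step 2: y = z − H·x̄ = [4620370/132101]
step 2: S = H·P̄·Hᵀ + R = [763754851/132101]
step 2: K = P̄·Hᵀ·S⁻¹ = [38659053/763754851; -349990984/763754851; -14073627/763754851]
step 2: x' = x̄ + K·y = [-2758760422/763754851, -1000583607/763754851, 5789136703/763754851]
step 2: P' = (I − K·H)·P̄ = [26347226734/763754851 6412517050/763754851 -39714783156/763754851; 6412517050/763754851 4549980587/763754851 -5125036862/763754851; -39714783156/763754851 -5125036862/763754851 69123198080/763754851]

step 0: x' = [-269/55, -296/165, 92/11], P' = [678/55 474/55 -76/11; 474/55 1751/165 30/11; -76/11 30/11 216/11]
step 1: x' = [-294251/132101, 138927/132101, 963913/132101], P' = [7393378/132101 1399214/132101 -12015772/132101; 1399214/132101 805733/132101 -1430818/132101; -12015772/132101 -1430818/132101 21262848/132101]
step 2: x' = [-2758760422/763754851, -1000583607/763754851, 5789136703/763754851], P' = [26347226734/763754851 6412517050/763754851 -39714783156/763754851; 6412517050/763754851 4549980587/763754851 -5125036862/763754851; -39714783156/763754851 -5125036862/763754851 69123198080/763754851]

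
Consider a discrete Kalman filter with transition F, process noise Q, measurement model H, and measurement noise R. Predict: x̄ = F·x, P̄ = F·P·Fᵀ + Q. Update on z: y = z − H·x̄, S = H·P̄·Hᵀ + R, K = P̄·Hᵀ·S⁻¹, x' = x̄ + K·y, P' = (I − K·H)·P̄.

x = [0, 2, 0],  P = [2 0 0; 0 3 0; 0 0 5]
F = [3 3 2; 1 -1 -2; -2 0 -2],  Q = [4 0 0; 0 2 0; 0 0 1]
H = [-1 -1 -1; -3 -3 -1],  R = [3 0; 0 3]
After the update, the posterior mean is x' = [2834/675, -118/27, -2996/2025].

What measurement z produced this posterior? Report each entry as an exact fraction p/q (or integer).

x̄ = F·x = [6, -2, 0]
P̄ = F·P·Fᵀ + Q = [69 -23 -32; -23 27 16; -32 16 29]
S = H·P̄·Hᵀ + R = [50 115; 115 386]
K = P̄·Hᵀ·S⁻¹ = [754/675 -82/135; -20/27 4/27; -2401/2025 163/405]
x' − x̄ = [-1216/675, -64/27, -2996/2025] = K·y
y = (KᵀK)⁻¹·Kᵀ·(x' − x̄) = [6, 14]
z = y + H·x̄ = [6, 14] + [-4, -12] = [2, 2]

z = [2, 2]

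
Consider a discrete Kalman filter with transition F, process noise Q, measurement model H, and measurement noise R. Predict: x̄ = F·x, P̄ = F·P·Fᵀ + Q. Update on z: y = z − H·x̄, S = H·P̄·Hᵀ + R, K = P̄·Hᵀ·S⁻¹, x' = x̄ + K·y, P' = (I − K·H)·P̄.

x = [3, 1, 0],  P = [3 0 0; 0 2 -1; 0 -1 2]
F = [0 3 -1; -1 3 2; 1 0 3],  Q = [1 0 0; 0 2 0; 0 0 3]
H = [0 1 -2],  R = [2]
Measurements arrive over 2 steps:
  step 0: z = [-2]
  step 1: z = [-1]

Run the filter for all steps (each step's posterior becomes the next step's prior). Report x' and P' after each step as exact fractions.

step 0: x' = [515/117, 76/117, 53/39], P' = [1478/117 508/117 71/39; 508/117 1862/117 304/39; 71/39 304/39 56/13]
step 1: x' = [130/69, 1301/207, 781/207], P' = [157887/1564 167725/1173 335063/4692; 167725/1173 765710/3519 381505/3519; 335063/4692 381505/3519 767231/14076]

step 0: x̄ = F·x = [3, 0, 3]
step 0: P̄ = F·P·Fᵀ + Q = [27 11 -15; 11 19 0; -15 0 24]
step 0: y = z − H·x̄ = [4]
step 0: S = H·P̄·Hᵀ + R = [117]
step 0: K = P̄·Hᵀ·S⁻¹ = [41/117; 19/117; -16/39]
step 0: x' = x̄ + K·y = [515/117, 76/117, 53/39]
step 0: P' = (I − K·H)·P̄ = [1478/117 508/117 71/39; 508/117 1862/117 304/39; 71/39 304/39 56/13]
step 1: x̄ = F·x = [23/39, 31/117, 992/117]
step 1: P̄ = F·P·Fᵀ + Q = [1323/13 5725/39 2669/39; 5725/39 27530/117 11065/117; 2669/39 11065/117 7643/117]
step 1: y = z − H·x̄ = [204/13]
step 1: S = H·P̄·Hᵀ + R = [1564/13]
step 1: K = P̄·Hᵀ·S⁻¹ = [129/1564; 150/391; -469/1564]
step 1: x' = x̄ + K·y = [130/69, 1301/207, 781/207]
step 1: P' = (I − K·H)·P̄ = [157887/1564 167725/1173 335063/4692; 167725/1173 765710/3519 381505/3519; 335063/4692 381505/3519 767231/14076]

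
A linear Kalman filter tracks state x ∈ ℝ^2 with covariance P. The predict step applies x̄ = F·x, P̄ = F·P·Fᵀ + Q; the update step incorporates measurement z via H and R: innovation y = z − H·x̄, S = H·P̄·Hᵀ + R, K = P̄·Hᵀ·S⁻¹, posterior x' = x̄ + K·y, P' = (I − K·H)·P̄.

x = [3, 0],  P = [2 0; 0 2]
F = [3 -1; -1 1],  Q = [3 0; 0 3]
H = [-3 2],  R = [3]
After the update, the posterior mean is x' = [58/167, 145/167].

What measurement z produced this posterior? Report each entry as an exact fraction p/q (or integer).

z = [1]

x̄ = F·x = [9, -3]
P̄ = F·P·Fᵀ + Q = [23 -8; -8 7]
S = H·P̄·Hᵀ + R = [334]
K = P̄·Hᵀ·S⁻¹ = [-85/334; 19/167]
x' − x̄ = [-1445/167, 646/167] = K·y
y = (KᵀK)⁻¹·Kᵀ·(x' − x̄) = [34]
z = y + H·x̄ = [34] + [-33] = [1]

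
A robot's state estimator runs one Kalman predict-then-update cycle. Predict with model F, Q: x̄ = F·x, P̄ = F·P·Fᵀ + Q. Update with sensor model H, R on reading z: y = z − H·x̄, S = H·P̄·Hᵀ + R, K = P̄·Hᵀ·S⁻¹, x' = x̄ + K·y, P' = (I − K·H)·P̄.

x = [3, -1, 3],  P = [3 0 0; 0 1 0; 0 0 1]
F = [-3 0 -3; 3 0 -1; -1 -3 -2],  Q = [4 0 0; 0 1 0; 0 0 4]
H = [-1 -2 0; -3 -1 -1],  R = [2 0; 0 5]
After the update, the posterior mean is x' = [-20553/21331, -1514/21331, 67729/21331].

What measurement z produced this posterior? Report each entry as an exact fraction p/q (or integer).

x̄ = F·x = [-18, 6, -6]
P̄ = F·P·Fᵀ + Q = [40 -24 15; -24 29 -7; 15 -7 20]
S = H·P̄·Hᵀ + R = [62 11; 11 346]
K = P̄·Hᵀ·S⁻¹ = [3989/21331 -6970/21331; -12314/21331 3474/21331; 292/21331 -3585/21331]
x' − x̄ = [363405/21331, -129500/21331, 195715/21331] = K·y
y = (KᵀK)⁻¹·Kᵀ·(x' − x̄) = [-5, -55]
z = y + H·x̄ = [-5, -55] + [6, 54] = [1, -1]

z = [1, -1]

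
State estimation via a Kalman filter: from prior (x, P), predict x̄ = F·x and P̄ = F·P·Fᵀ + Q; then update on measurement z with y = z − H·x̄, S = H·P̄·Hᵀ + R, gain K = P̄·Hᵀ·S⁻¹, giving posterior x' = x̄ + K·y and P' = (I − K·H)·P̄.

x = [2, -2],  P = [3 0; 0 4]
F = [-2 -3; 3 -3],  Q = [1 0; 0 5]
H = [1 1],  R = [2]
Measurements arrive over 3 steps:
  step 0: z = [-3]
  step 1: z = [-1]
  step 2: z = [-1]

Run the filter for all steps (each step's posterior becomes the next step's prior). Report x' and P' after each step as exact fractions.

step 0: x̄ = F·x = [2, 12]
step 0: P̄ = F·P·Fᵀ + Q = [49 18; 18 68]
step 0: y = z − H·x̄ = [-17]
step 0: S = H·P̄·Hᵀ + R = [155]
step 0: K = P̄·Hᵀ·S⁻¹ = [67/155; 86/155]
step 0: x' = x̄ + K·y = [-829/155, 398/155]
step 0: P' = (I − K·H)·P̄ = [3106/155 -2972/155; -2972/155 3144/155]
step 1: x̄ = F·x = [464/155, -3681/155]
step 1: P̄ = F·P·Fᵀ + Q = [5211/155 18576/155; 18576/155 110521/155]
step 1: y = z − H·x̄ = [3062/155]
step 1: S = H·P̄·Hᵀ + R = [153194/155]
step 1: K = P̄·Hᵀ·S⁻¹ = [23787/153194; 129097/153194]
step 1: x' = x̄ + K·y = [464251/76597, -543910/76597]
step 1: P' = (I − K·H)·P̄ = [1499823/153194 -1452249/153194; -1452249/153194 1710443/153194]
step 2: x̄ = F·x = [703228/76597, 3024483/76597]
step 2: P̄ = F·P·Fᵀ + Q = [4119485/153194 5375898/76597; 5375898/76597 27899423/76597]
step 2: y = z − H·x̄ = [-3804308/76597]
step 2: S = H·P̄·Hᵀ + R = [81728311/153194]
step 2: K = P̄·Hᵀ·S⁻¹ = [14871281/81728311; 66550642/81728311]
step 2: x' = x̄ + K·y = [11732880/81728311, -78243959/81728311]
step 2: P' = (I − K·H)·P̄ = [754099721/81728311 -724357159/81728311; -724357159/81728311 857458443/81728311]

step 0: x' = [-829/155, 398/155], P' = [3106/155 -2972/155; -2972/155 3144/155]
step 1: x' = [464251/76597, -543910/76597], P' = [1499823/153194 -1452249/153194; -1452249/153194 1710443/153194]
step 2: x' = [11732880/81728311, -78243959/81728311], P' = [754099721/81728311 -724357159/81728311; -724357159/81728311 857458443/81728311]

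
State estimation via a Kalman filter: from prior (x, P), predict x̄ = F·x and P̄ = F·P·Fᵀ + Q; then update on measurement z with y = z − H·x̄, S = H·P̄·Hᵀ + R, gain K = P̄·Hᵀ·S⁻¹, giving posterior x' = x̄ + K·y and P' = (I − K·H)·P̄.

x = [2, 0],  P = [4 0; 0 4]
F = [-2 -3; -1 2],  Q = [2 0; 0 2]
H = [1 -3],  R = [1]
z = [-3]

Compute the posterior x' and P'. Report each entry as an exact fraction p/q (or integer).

x' = [-1906/349, -288/349]
P' = [8442/349 2780/349; 2780/349 954/349]

x̄ = F·x = [-4, -2]
P̄ = F·P·Fᵀ + Q = [54 -16; -16 22]
y = z − H·x̄ = [-5]
S = H·P̄·Hᵀ + R = [349]
K = P̄·Hᵀ·S⁻¹ = [102/349; -82/349]
x' = x̄ + K·y = [-1906/349, -288/349]
P' = (I − K·H)·P̄ = [8442/349 2780/349; 2780/349 954/349]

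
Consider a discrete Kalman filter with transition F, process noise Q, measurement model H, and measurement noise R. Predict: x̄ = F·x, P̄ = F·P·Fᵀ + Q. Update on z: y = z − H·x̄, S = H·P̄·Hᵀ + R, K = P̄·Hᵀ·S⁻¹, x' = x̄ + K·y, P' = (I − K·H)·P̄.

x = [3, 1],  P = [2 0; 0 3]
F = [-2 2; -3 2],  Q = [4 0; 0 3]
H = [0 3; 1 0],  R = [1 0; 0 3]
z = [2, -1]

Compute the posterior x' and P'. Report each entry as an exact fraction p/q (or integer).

x̄ = F·x = [-4, -7]
P̄ = F·P·Fᵀ + Q = [24 24; 24 33]
y = z − H·x̄ = [23, 3]
S = H·P̄·Hᵀ + R = [298 72; 72 27]
K = P̄·Hᵀ·S⁻¹ = [4/53 328/477; 35/106 4/477]
x' = x̄ + K·y = [-32/159, 197/318]
P' = (I − K·H)·P̄ = [328/159 4/159; 4/159 35/318]

x' = [-32/159, 197/318]
P' = [328/159 4/159; 4/159 35/318]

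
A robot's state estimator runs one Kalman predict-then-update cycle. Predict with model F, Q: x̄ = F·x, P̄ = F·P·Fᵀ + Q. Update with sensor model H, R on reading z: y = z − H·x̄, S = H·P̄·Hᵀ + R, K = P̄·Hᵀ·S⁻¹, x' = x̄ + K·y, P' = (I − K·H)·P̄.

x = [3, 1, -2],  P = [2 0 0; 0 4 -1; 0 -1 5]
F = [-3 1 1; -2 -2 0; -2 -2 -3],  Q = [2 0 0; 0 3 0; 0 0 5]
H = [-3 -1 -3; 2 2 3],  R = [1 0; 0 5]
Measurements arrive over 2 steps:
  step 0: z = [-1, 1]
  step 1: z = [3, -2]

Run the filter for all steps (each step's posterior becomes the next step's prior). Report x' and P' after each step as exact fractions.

step 0: x' = [-190013/40679, -169585/40679, 258350/40679], P' = [404298/40679 279381/40679 -489396/40679; 279381/40679 367002/40679 -405432/40679; -489396/40679 -405432/40679 622162/40679]
step 1: x' = [-97740538/1004012071, 897733686/1004012071, -1195123311/1004012071], P' = [15221993854/3012036213 2453773622/1004012071 -5675790930/1004012071; 2453773622/1004012071 4962020193/1004012071 -4176219435/1004012071; -5675790930/1004012071 -4176219435/1004012071 6983257610/1004012071]

step 0: x̄ = F·x = [-10, -8, -2]
step 0: P̄ = F·P·Fᵀ + Q = [27 6 -6; 6 27 18; -6 18 62]
step 0: y = z − H·x̄ = [-45, 43]
step 0: S = H·P̄·Hᵀ + R = [865 -894; -894 971]
step 0: K = P̄·Hᵀ·S⁻¹ = [-24087/40679 -20166/40679; 11151/40679 15294/40679; 7134/40679 15366/40679]
step 0: x' = x̄ + K·y = [-190013/40679, -169585/40679, 258350/40679]
step 0: P' = (I − K·H)·P̄ = [404298/40679 279381/40679 -489396/40679; 279381/40679 367002/40679 -405432/40679; -489396/40679 -405432/40679 622162/40679]
step 1: x̄ = F·x = [658804/40679, 719196/40679, -55854/40679]
step 1: P̄ = F·P·Fᵀ + Q = [5158430/40679 4598964/40679 -455790/40679; 4598964/40679 5442285/40679 -48720/40679; -455790/40679 -48720/40679 385165/40679]
step 1: y = z − H·x̄ = [2650083/40679, -2669796/40679]
step 1: S = H·P̄·Hᵀ + R = [74472563/40679 -74818017/40679; -74818017/40679 76810332/40679]
step 1: K = P̄·Hᵀ·S⁻¹ = [-648394686/1004012071 -1183097786/3012036213; 205317246/1004012071 460585865/1004012071; 253819395/1004012071 249150420/1004012071]
step 1: x' = x̄ + K·y = [-97740538/1004012071, 897733686/1004012071, -1195123311/1004012071]
step 1: P' = (I − K·H)·P̄ = [15221993854/3012036213 2453773622/1004012071 -5675790930/1004012071; 2453773622/1004012071 4962020193/1004012071 -4176219435/1004012071; -5675790930/1004012071 -4176219435/1004012071 6983257610/1004012071]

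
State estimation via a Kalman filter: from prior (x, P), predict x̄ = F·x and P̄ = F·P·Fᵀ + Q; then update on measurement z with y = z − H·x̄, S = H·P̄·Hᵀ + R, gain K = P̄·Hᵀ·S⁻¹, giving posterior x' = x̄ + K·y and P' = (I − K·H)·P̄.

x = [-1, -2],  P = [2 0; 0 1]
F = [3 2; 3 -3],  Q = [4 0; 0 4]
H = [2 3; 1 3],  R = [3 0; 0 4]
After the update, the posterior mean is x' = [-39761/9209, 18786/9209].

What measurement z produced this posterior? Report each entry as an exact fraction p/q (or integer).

x̄ = F·x = [-7, 3]
P̄ = F·P·Fᵀ + Q = [26 12; 12 31]
S = H·P̄·Hᵀ + R = [530 439; 439 381]
K = P̄·Hᵀ·S⁻¹ = [6310/9209 -5772/9209; -1518/9209 4287/9209]
x' − x̄ = [24702/9209, -8841/9209] = K·y
y = (KᵀK)⁻¹·Kᵀ·(x' − x̄) = [3, -1]
z = y + H·x̄ = [3, -1] + [-5, 2] = [-2, 1]

z = [-2, 1]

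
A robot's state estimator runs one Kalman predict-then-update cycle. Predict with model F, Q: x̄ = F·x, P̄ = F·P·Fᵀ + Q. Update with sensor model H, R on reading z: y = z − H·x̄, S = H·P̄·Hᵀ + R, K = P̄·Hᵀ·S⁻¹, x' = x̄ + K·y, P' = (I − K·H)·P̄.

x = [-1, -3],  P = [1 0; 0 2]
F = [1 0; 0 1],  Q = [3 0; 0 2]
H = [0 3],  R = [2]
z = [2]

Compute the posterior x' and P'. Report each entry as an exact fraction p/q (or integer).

x' = [-1, 9/19]
P' = [4 0; 0 4/19]

x̄ = F·x = [-1, -3]
P̄ = F·P·Fᵀ + Q = [4 0; 0 4]
y = z − H·x̄ = [11]
S = H·P̄·Hᵀ + R = [38]
K = P̄·Hᵀ·S⁻¹ = [0; 6/19]
x' = x̄ + K·y = [-1, 9/19]
P' = (I − K·H)·P̄ = [4 0; 0 4/19]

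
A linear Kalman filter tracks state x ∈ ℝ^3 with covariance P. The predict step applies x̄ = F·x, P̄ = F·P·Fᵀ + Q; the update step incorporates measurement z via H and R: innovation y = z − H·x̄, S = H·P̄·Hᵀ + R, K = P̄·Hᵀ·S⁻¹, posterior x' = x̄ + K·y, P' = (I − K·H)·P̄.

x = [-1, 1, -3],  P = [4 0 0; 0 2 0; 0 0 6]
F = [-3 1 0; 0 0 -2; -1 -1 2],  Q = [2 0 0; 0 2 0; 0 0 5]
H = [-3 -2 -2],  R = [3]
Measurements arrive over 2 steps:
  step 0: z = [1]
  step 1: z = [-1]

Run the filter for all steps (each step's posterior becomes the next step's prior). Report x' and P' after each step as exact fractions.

step 0: x' = [64/107, 3158/535, -3886/535], P' = [360/107 -112/107 -386/107; -112/107 13894/535 -13048/535; -386/107 -13048/535 16021/535]
step 1: x' = [1251626/270229, 3901796/270229, -5645466/270229], P' = [4141076/270229 9574492/270229 -15659590/270229; 9574492/270229 32531174/270229 -46914248/270229; -15659590/270229 -46914248/270229 70436663/270229]

step 0: x̄ = F·x = [4, 6, -6]
step 0: P̄ = F·P·Fᵀ + Q = [40 0 10; 0 26 -24; 10 -24 35]
step 0: y = z − H·x̄ = [13]
step 0: S = H·P̄·Hᵀ + R = [535]
step 0: K = P̄·Hᵀ·S⁻¹ = [-28/107; -4/535; -52/535]
step 0: x' = x̄ + K·y = [64/107, 3158/535, -3886/535]
step 0: P' = (I − K·H)·P̄ = [360/107 -112/107 -386/107; -112/107 13894/535 -13048/535; -386/107 -13048/535 16021/535]
step 1: x̄ = F·x = [2198/535, 7772/535, -2250/107]
step 1: P̄ = F·P·Fᵀ + Q = [34524/535 14516/535 -4826/107; 14516/535 65154/535 -18808/107; -4826/107 -18808/107 28249/107]
step 1: y = z − H·x̄ = [-897/535]
step 1: S = H·P̄·Hᵀ + R = [270229/535]
step 1: K = P̄·Hᵀ·S⁻¹ = [-84344/270229; 14224/270229; -22020/270229]
step 1: x' = x̄ + K·y = [1251626/270229, 3901796/270229, -5645466/270229]
step 1: P' = (I − K·H)·P̄ = [4141076/270229 9574492/270229 -15659590/270229; 9574492/270229 32531174/270229 -46914248/270229; -15659590/270229 -46914248/270229 70436663/270229]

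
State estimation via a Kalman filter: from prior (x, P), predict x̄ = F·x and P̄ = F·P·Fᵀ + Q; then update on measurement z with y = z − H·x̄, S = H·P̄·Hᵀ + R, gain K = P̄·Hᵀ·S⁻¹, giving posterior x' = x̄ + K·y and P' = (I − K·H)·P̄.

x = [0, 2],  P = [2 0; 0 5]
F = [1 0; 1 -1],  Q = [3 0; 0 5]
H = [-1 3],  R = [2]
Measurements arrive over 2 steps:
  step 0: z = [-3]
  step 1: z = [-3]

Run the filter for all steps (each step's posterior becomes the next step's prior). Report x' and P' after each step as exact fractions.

step 0: x' = [3/103, -104/103], P' = [514/103 172/103; 172/103 80/103]
step 1: x' = [-355/1954, -1933/1954], P' = [46439/5862 5205/1954; 5205/1954 2169/1954]

step 0: x̄ = F·x = [0, -2]
step 0: P̄ = F·P·Fᵀ + Q = [5 2; 2 12]
step 0: y = z − H·x̄ = [3]
step 0: S = H·P̄·Hᵀ + R = [103]
step 0: K = P̄·Hᵀ·S⁻¹ = [1/103; 34/103]
step 0: x' = x̄ + K·y = [3/103, -104/103]
step 0: P' = (I − K·H)·P̄ = [514/103 172/103; 172/103 80/103]
step 1: x̄ = F·x = [3/103, 107/103]
step 1: P̄ = F·P·Fᵀ + Q = [823/103 342/103; 342/103 765/103]
step 1: y = z − H·x̄ = [-627/103]
step 1: S = H·P̄·Hᵀ + R = [5862/103]
step 1: K = P̄·Hᵀ·S⁻¹ = [203/5862; 651/1954]
step 1: x' = x̄ + K·y = [-355/1954, -1933/1954]
step 1: P' = (I − K·H)·P̄ = [46439/5862 5205/1954; 5205/1954 2169/1954]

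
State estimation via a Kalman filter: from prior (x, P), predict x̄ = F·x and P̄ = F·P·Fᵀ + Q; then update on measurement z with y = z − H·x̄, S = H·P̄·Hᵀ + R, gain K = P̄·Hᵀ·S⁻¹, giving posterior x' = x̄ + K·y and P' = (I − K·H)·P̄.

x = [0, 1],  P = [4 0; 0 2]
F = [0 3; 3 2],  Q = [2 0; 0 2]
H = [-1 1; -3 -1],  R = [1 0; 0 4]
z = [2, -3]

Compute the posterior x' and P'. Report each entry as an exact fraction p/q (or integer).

x̄ = F·x = [3, 2]
P̄ = F·P·Fᵀ + Q = [20 12; 12 46]
y = z − H·x̄ = [3, 8]
S = H·P̄·Hᵀ + R = [43 -10; -10 302]
K = P̄·Hᵀ·S⁻¹ = [-1568/6443 -1588/6443; 4724/6443 -1593/6443]
x' = x̄ + K·y = [113/379, 842/379]
P' = (I − K·H)·P̄ = [1980/6443 412/6443; 412/6443 5136/6443]

x' = [113/379, 842/379]
P' = [1980/6443 412/6443; 412/6443 5136/6443]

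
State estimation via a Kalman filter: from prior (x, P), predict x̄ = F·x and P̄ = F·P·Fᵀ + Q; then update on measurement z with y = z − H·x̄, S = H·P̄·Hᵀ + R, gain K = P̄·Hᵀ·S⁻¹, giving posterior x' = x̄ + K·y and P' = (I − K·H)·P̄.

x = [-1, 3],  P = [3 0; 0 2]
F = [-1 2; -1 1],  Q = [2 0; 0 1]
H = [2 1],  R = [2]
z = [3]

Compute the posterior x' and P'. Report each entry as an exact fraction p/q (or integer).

x' = [11/8, 13/22]
P' = [5/8 -1/2; -1/2 16/11]

x̄ = F·x = [7, 4]
P̄ = F·P·Fᵀ + Q = [13 7; 7 6]
y = z − H·x̄ = [-15]
S = H·P̄·Hᵀ + R = [88]
K = P̄·Hᵀ·S⁻¹ = [3/8; 5/22]
x' = x̄ + K·y = [11/8, 13/22]
P' = (I − K·H)·P̄ = [5/8 -1/2; -1/2 16/11]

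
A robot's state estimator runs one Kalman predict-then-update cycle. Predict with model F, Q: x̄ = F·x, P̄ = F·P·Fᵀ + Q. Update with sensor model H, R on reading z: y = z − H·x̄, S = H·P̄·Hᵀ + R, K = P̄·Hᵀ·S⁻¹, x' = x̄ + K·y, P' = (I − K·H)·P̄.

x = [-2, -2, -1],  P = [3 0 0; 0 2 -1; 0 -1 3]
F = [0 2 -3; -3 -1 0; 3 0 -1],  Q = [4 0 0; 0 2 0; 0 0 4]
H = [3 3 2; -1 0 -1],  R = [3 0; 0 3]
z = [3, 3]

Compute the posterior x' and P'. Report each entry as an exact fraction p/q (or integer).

x' = [-58893/30929, 119829/30929, -42921/30929]
P' = [131367/30929 -52611/30929 -108627/30929; -52611/30929 69044/30929 -13032/30929; -108627/30929 -13032/30929 173751/30929]

x̄ = F·x = [-1, 8, -5]
P̄ = F·P·Fᵀ + Q = [51 -7 11; -7 31 -28; 11 -28 34]
y = z − H·x̄ = [-8, -3]
S = H·P̄·Hᵀ + R = [547 -171; -171 110]
K = P̄·Hᵀ·S⁻¹ = [6338/30929 -7580/30929; 7745/30929 21881/30929; -5825/30929 -21708/30929]
x' = x̄ + K·y = [-58893/30929, 119829/30929, -42921/30929]
P' = (I − K·H)·P̄ = [131367/30929 -52611/30929 -108627/30929; -52611/30929 69044/30929 -13032/30929; -108627/30929 -13032/30929 173751/30929]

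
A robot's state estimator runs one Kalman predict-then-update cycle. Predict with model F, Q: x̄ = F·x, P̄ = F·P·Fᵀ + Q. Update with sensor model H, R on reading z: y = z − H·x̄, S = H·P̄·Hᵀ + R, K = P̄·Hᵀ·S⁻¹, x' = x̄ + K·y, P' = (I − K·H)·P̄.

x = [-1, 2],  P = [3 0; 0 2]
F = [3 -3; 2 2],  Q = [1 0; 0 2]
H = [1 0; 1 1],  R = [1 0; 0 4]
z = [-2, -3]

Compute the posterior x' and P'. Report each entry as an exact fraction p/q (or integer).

x' = [-717/311, -40/311]
P' = [290/311 -238/311; -238/311 1242/311]

x̄ = F·x = [-9, 2]
P̄ = F·P·Fᵀ + Q = [46 6; 6 22]
y = z − H·x̄ = [7, 4]
S = H·P̄·Hᵀ + R = [47 52; 52 84]
K = P̄·Hᵀ·S⁻¹ = [290/311 13/311; -238/311 251/311]
x' = x̄ + K·y = [-717/311, -40/311]
P' = (I − K·H)·P̄ = [290/311 -238/311; -238/311 1242/311]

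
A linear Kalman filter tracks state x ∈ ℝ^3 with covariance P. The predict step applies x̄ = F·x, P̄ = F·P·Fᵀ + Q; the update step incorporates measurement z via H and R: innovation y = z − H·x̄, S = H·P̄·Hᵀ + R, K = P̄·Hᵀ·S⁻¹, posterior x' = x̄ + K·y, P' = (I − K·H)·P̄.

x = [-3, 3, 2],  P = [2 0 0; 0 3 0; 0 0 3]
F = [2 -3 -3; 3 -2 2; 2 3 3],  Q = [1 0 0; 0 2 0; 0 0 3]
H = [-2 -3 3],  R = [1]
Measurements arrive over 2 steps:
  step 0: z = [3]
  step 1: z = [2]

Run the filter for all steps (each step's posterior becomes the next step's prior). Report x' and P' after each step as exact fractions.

step 0: x' = [-3147/857, -3487/857, -9423/1714], P' = [8991/857 -7716/857 -1772/857; -7716/857 30508/857 25344/857; -1772/857 25344/857 48409/1714]
step 1: x' = [-37551178/55939619, -1009337790/55939619, -997142373/55939619], P' = [146945104/55939619 -438604795/55939619 -344334252/55939619; -438604795/55939619 8534710953/55939619 8241608743/55939619; -344334252/55939619 8241608743/55939619 8015106978/55939619]

step 0: x̄ = F·x = [-21, -11, 9]
step 0: P̄ = F·P·Fᵀ + Q = [63 12 -46; 12 44 12; -46 12 65]
step 0: y = z − H·x̄ = [-99]
step 0: S = H·P̄·Hᵀ + R = [1714]
step 0: K = P̄·Hᵀ·S⁻¹ = [-150/857; -60/857; 251/1714]
step 0: x' = x̄ + K·y = [-3147/857, -3487/857, -9423/1714]
step 0: P' = (I − K·H)·P̄ = [8991/857 -7716/857 -1772/857; -7716/857 30508/857 25344/857; -1772/857 25344/857 48409/1714]
step 1: x̄ = F·x = [36603/1714, -11890/857, -61779/1714]
step 1: P̄ = F·P·Fᵀ + Q = [2198563/1714 200935/857 -1825281/1714; 200935/857 170059/857 -45491/857; -1825281/1714 -45491/857 1746567/1714]
step 1: y = z − H·x̄ = [190631/1714]
step 1: S = H·P̄·Hᵀ + R = [55939619/1714]
step 1: K = P̄·Hᵀ·S⁻¹ = [-11078579/55939619; -2097040/55939619; 9163209/55939619]
step 1: x' = x̄ + K·y = [-37551178/55939619, -1009337790/55939619, -997142373/55939619]
step 1: P' = (I − K·H)·P̄ = [146945104/55939619 -438604795/55939619 -344334252/55939619; -438604795/55939619 8534710953/55939619 8241608743/55939619; -344334252/55939619 8241608743/55939619 8015106978/55939619]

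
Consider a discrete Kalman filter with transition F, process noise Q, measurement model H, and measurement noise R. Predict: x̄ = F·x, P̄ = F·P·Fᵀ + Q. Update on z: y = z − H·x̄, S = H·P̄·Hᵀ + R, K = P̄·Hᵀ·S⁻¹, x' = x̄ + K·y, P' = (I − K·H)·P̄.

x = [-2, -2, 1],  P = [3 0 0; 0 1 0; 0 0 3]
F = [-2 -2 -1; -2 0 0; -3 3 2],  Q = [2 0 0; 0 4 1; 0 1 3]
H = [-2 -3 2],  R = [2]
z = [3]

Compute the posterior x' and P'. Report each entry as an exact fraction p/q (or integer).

x̄ = F·x = [7, 4, 2]
P̄ = F·P·Fᵀ + Q = [21 12 6; 12 16 19; 6 19 51]
y = z − H·x̄ = [25]
S = H·P̄·Hᵀ + R = [302]
K = P̄·Hᵀ·S⁻¹ = [-33/151; -17/151; 33/302]
x' = x̄ + K·y = [232/151, 179/151, 1429/302]
P' = (I − K·H)·P̄ = [993/151 690/151 1995/151; 690/151 1838/151 3430/151; 1995/151 3430/151 14313/302]

x' = [232/151, 179/151, 1429/302]
P' = [993/151 690/151 1995/151; 690/151 1838/151 3430/151; 1995/151 3430/151 14313/302]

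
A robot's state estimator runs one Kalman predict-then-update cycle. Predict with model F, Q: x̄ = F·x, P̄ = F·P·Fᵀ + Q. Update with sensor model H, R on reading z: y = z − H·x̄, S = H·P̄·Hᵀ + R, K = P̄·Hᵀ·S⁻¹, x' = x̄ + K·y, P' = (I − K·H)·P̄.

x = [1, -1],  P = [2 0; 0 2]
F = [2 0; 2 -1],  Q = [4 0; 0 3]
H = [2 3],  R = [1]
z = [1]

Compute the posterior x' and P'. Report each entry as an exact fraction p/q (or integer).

x' = [-26/131, 63/131]
P' = [420/131 -272/131; -272/131 381/262]

x̄ = F·x = [2, 3]
P̄ = F·P·Fᵀ + Q = [12 8; 8 13]
y = z − H·x̄ = [-12]
S = H·P̄·Hᵀ + R = [262]
K = P̄·Hᵀ·S⁻¹ = [24/131; 55/262]
x' = x̄ + K·y = [-26/131, 63/131]
P' = (I − K·H)·P̄ = [420/131 -272/131; -272/131 381/262]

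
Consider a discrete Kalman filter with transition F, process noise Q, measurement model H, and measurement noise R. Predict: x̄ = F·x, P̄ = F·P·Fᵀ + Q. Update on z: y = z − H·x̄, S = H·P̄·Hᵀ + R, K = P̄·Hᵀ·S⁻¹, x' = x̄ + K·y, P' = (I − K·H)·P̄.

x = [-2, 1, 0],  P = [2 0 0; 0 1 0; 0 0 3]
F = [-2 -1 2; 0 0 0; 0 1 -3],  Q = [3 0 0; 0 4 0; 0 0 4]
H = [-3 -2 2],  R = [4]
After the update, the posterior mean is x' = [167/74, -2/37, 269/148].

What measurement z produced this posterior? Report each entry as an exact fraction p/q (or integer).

x̄ = F·x = [3, 0, 1]
P̄ = F·P·Fᵀ + Q = [24 0 -19; 0 4 0; -19 0 32]
S = H·P̄·Hᵀ + R = [592]
K = P̄·Hᵀ·S⁻¹ = [-55/296; -1/74; 121/592]
x' − x̄ = [-55/74, -2/37, 121/148] = K·y
y = (KᵀK)⁻¹·Kᵀ·(x' − x̄) = [4]
z = y + H·x̄ = [4] + [-7] = [-3]

z = [-3]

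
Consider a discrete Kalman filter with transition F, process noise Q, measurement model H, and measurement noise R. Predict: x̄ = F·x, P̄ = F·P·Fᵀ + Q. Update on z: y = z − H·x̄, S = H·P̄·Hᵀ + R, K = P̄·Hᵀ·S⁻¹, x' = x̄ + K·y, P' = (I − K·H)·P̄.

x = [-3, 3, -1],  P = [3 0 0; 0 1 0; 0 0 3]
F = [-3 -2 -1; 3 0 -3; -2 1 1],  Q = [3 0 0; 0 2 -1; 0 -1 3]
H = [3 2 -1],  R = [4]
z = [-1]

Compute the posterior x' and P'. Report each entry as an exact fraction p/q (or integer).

x̄ = F·x = [4, -6, 8]
P̄ = F·P·Fᵀ + Q = [37 -18 13; -18 56 -28; 13 -28 19]
y = z − H·x̄ = [7]
S = H·P̄·Hᵀ + R = [398]
K = P̄·Hᵀ·S⁻¹ = [31/199; 43/199; -18/199]
x' = x̄ + K·y = [1013/199, -893/199, 1466/199]
P' = (I − K·H)·P̄ = [5441/199 -6248/199 3703/199; -6248/199 7446/199 -4024/199; 3703/199 -4024/199 3133/199]

x' = [1013/199, -893/199, 1466/199]
P' = [5441/199 -6248/199 3703/199; -6248/199 7446/199 -4024/199; 3703/199 -4024/199 3133/199]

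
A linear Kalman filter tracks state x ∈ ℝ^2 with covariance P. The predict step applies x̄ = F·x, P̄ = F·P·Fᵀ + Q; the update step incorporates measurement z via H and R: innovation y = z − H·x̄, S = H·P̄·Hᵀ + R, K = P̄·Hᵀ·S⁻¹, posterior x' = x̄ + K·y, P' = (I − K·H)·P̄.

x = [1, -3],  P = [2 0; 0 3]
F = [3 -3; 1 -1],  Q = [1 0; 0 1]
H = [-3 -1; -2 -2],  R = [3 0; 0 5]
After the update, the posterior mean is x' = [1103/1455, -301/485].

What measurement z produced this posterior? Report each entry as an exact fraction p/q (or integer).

z = [-3, 3]

x̄ = F·x = [12, 4]
P̄ = F·P·Fᵀ + Q = [46 15; 15 6]
S = H·P̄·Hᵀ + R = [513 408; 408 333]
K = P̄·Hᵀ·S⁻¹ = [-391/1455 -18/485; 17/485 -82/485]
x' − x̄ = [-16357/1455, -2241/485] = K·y
y = (KᵀK)⁻¹·Kᵀ·(x' − x̄) = [37, 35]
z = y + H·x̄ = [37, 35] + [-40, -32] = [-3, 3]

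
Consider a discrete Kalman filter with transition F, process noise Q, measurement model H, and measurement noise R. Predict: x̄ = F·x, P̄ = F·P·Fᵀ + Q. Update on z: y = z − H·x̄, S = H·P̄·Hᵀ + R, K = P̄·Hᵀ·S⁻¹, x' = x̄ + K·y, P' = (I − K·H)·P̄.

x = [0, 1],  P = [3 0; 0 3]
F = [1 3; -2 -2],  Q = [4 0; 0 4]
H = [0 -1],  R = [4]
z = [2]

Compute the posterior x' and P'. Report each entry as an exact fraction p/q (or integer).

x' = [3, -2]
P' = [16 -3; -3 7/2]

x̄ = F·x = [3, -2]
P̄ = F·P·Fᵀ + Q = [34 -24; -24 28]
y = z − H·x̄ = [0]
S = H·P̄·Hᵀ + R = [32]
K = P̄·Hᵀ·S⁻¹ = [3/4; -7/8]
x' = x̄ + K·y = [3, -2]
P' = (I − K·H)·P̄ = [16 -3; -3 7/2]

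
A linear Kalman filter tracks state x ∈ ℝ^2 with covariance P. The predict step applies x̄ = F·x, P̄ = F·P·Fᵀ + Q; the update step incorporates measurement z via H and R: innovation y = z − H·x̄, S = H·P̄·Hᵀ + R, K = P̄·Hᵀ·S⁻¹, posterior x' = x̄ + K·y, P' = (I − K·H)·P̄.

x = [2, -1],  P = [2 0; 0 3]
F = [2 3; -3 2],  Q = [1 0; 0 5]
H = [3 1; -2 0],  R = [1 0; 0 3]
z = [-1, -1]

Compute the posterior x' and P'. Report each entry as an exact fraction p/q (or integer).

x̄ = F·x = [1, -8]
P̄ = F·P·Fᵀ + Q = [36 6; 6 35]
y = z − H·x̄ = [4, 1]
S = H·P̄·Hᵀ + R = [396 -228; -228 147]
K = P̄·Hᵀ·S⁻¹ = [19/346 -70/173; 1685/2076 611/519]
x' = x̄ + K·y = [141/173, -1856/519]
P' = (I − K·H)·P̄ = [105/173 -611/346; -611/346 12683/2076]

x' = [141/173, -1856/519]
P' = [105/173 -611/346; -611/346 12683/2076]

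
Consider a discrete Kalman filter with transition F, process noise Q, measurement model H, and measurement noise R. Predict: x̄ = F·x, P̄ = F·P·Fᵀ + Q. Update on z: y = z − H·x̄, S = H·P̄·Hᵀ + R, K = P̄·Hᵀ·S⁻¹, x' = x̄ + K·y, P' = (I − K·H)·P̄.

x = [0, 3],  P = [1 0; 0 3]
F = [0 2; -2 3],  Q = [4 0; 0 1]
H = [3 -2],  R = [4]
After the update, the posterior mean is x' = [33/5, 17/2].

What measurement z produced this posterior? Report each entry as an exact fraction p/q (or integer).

x̄ = F·x = [6, 9]
P̄ = F·P·Fᵀ + Q = [16 18; 18 32]
S = H·P̄·Hᵀ + R = [60]
K = P̄·Hᵀ·S⁻¹ = [1/5; -1/6]
x' − x̄ = [3/5, -1/2] = K·y
y = (KᵀK)⁻¹·Kᵀ·(x' − x̄) = [3]
z = y + H·x̄ = [3] + [0] = [3]

z = [3]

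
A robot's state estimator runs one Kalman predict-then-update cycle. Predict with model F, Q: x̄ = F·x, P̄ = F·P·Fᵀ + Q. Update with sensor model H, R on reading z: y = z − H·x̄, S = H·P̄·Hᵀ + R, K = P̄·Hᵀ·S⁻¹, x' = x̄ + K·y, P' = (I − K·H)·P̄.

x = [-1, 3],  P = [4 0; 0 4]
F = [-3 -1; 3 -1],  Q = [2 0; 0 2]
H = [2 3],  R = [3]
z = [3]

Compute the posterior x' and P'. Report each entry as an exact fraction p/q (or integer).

x' = [-84/55, 104/55]
P' = [2262/55 -1512/55; -1512/55 3086/165]

x̄ = F·x = [0, -6]
P̄ = F·P·Fᵀ + Q = [42 -32; -32 42]
y = z − H·x̄ = [21]
S = H·P̄·Hᵀ + R = [165]
K = P̄·Hᵀ·S⁻¹ = [-4/55; 62/165]
x' = x̄ + K·y = [-84/55, 104/55]
P' = (I − K·H)·P̄ = [2262/55 -1512/55; -1512/55 3086/165]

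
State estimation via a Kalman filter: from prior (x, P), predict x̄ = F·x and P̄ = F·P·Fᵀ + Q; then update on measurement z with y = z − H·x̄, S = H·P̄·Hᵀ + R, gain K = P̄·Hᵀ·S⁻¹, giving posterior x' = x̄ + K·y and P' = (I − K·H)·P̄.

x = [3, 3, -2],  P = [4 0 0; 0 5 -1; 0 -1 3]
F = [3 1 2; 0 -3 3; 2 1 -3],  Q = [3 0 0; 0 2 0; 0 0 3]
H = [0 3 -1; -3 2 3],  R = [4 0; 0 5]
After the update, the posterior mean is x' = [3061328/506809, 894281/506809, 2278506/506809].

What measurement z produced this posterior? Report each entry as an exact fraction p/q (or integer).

x̄ = F·x = [8, -15, 15]
P̄ = F·P·Fᵀ + Q = [52 6 12; 6 92 -54; 12 -54 57]
S = H·P̄·Hᵀ + R = [1213 -15; -15 418]
K = P̄·Hᵀ·S⁻¹ = [888/506809 -130914/506809; 138000/506809 9802/506809; -91137/506809 29466/506809]
x' − x̄ = [-993144/506809, 8496416/506809, -5323629/506809] = K·y
y = (KᵀK)⁻¹·Kᵀ·(x' − x̄) = [61, 8]
z = y + H·x̄ = [61, 8] + [-60, -9] = [1, -1]

z = [1, -1]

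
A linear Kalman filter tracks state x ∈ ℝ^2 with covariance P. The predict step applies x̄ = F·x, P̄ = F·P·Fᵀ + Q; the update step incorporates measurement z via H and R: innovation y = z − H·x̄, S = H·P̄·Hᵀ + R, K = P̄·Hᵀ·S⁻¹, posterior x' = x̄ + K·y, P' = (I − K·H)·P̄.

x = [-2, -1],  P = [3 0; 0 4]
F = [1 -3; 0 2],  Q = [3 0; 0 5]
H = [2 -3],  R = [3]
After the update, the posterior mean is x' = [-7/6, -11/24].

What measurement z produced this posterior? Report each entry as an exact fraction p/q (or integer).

z = [-1]

x̄ = F·x = [1, -2]
P̄ = F·P·Fᵀ + Q = [42 -24; -24 21]
S = H·P̄·Hᵀ + R = [648]
K = P̄·Hᵀ·S⁻¹ = [13/54; -37/216]
x' − x̄ = [-13/6, 37/24] = K·y
y = (KᵀK)⁻¹·Kᵀ·(x' − x̄) = [-9]
z = y + H·x̄ = [-9] + [8] = [-1]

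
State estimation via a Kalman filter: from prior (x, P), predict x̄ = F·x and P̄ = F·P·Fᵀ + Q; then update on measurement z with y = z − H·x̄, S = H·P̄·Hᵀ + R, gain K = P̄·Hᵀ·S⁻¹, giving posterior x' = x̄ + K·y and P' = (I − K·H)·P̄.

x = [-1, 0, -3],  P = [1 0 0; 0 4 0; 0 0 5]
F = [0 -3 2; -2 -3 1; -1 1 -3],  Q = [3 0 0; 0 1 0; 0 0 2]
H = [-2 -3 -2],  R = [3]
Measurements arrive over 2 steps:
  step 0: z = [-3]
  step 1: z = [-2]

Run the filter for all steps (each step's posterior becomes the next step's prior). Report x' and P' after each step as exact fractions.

step 0: x̄ = F·x = [-6, -1, 10]
step 0: P̄ = F·P·Fᵀ + Q = [59 46 -42; 46 46 -25; -42 -25 52]
step 0: y = z − H·x̄ = [2]
step 0: S = H·P̄·Hᵀ + R = [777]
step 0: K = P̄·Hᵀ·S⁻¹ = [-172/777; -60/259; 55/777]
step 0: x' = x̄ + K·y = [-5006/777, -379/259, 7880/777]
step 0: P' = (I − K·H)·P̄ = [16259/777 1594/259 -23174/777; 1594/259 1114/259 -3175/259; -23174/777 -3175/259 37379/777]
step 1: x̄ = F·x = [19171/777, 7101/259, -19771/777]
step 1: P̄ = F·P·Fᵀ + Q = [296225/777 103983/259 -278381/777; 103983/259 113500/259 -98661/259; -278381/777 -98661/259 266108/777]
step 1: y = z − H·x̄ = [20385/259]
step 1: S = H·P̄·Hᵀ + R = [1093569/259]
step 1: K = P̄·Hᵀ·S⁻¹ = [-323845/1093569; -117048/364523; 304165/1093569]
step 1: x' = x̄ + K·y = [1493012/1093569, 781677/364523, -3886412/1093569]
step 1: P' = (I − K·H)·P̄ = [3996450/364523 -4689/364523 -3827494/364523; -4689/364523 1052732/364523 -1398837/364523; -3827494/364523 -1398837/364523 5773667/364523]

step 0: x' = [-5006/777, -379/259, 7880/777], P' = [16259/777 1594/259 -23174/777; 1594/259 1114/259 -3175/259; -23174/777 -3175/259 37379/777]
step 1: x' = [1493012/1093569, 781677/364523, -3886412/1093569], P' = [3996450/364523 -4689/364523 -3827494/364523; -4689/364523 1052732/364523 -1398837/364523; -3827494/364523 -1398837/364523 5773667/364523]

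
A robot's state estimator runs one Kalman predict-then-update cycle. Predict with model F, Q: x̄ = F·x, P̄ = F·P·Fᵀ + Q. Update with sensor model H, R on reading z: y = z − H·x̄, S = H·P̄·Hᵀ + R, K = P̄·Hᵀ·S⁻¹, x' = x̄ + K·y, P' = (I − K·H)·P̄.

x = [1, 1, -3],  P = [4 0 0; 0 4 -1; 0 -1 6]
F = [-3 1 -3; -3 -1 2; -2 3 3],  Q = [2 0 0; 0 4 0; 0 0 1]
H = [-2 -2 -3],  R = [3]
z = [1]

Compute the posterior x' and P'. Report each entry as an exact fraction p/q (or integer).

x' = [2853/304, -3557/608, -1645/608]
P' = [13629/152 -9261/304 -11973/304; -9261/304 21069/608 -1611/608; -11973/304 -1611/608 17149/608]

x̄ = F·x = [7, -10, -8]
P̄ = F·P·Fᵀ + Q = [102 -9 -12; -9 72 45; -12 45 89]
y = z − H·x̄ = [-29]
S = H·P̄·Hᵀ + R = [1824]
K = P̄·Hᵀ·S⁻¹ = [-25/304; -87/608; -111/608]
x' = x̄ + K·y = [2853/304, -3557/608, -1645/608]
P' = (I − K·H)·P̄ = [13629/152 -9261/304 -11973/304; -9261/304 21069/608 -1611/608; -11973/304 -1611/608 17149/608]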